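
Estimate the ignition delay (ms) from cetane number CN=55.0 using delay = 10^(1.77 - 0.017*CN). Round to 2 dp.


delay = 10^(1.77 - 0.017*CN)
Exponent = 1.77 - 0.017*55.0 = 0.8350
delay = 10^0.8350 = 6.84 ms


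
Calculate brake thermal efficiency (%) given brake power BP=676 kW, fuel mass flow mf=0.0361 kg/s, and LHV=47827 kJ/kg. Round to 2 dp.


eta_BTE = (BP / (mf * LHV)) * 100
Denominator = 0.0361 * 47827 = 1726.5547 kW
eta_BTE = (676 / 1726.5547) * 100 = 39.15%


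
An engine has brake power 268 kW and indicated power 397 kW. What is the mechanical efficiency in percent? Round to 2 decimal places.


eta_mech = (BP / IP) * 100
Ratio = 268 / 397 = 0.6751
eta_mech = 0.6751 * 100 = 67.51%


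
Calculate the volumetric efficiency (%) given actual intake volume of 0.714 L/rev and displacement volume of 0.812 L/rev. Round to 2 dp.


eta_v = (V_actual / V_disp) * 100
Ratio = 0.714 / 0.812 = 0.8793
eta_v = 0.8793 * 100 = 87.93%


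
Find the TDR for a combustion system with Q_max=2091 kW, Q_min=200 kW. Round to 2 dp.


TDR = Q_max / Q_min
TDR = 2091 / 200 = 10.46


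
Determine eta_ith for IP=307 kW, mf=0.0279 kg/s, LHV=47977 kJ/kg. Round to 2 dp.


eta_ith = (IP / (mf * LHV)) * 100
Denominator = 0.0279 * 47977 = 1338.5583 kW
eta_ith = (307 / 1338.5583) * 100 = 22.94%


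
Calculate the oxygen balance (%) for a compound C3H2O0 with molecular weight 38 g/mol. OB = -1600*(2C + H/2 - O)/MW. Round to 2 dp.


OB = -1600 * (2C + H/2 - O) / MW
Inner = 2*3 + 2/2 - 0 = 7.00
OB = -1600 * 7.00 / 38 = -294.74%


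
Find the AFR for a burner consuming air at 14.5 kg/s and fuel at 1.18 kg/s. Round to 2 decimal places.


AFR = m_air / m_fuel
AFR = 14.5 / 1.18 = 12.29


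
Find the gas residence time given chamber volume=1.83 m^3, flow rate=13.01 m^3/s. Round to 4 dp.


tau = V / Q_flow
tau = 1.83 / 13.01 = 0.1407 s


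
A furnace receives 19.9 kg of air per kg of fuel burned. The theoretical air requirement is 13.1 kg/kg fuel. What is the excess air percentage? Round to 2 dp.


Excess air = actual - stoichiometric = 19.9 - 13.1 = 6.80 kg/kg fuel
Excess air % = (excess / stoich) * 100 = (6.80 / 13.1) * 100 = 51.91%


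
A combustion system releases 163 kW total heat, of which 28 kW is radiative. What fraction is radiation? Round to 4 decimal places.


f_rad = Q_rad / Q_total
f_rad = 28 / 163 = 0.1718


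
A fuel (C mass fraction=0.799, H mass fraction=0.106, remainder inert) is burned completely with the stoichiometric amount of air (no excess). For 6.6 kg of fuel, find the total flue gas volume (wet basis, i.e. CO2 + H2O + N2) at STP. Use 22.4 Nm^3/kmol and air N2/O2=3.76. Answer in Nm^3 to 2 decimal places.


Per kg fuel: CO2 = (C/12 kmol)*22.4 = (0.799/12)*22.4 = 1.49147 Nm^3
Per kg fuel: H2O = (H/2 kmol)*22.4 = (0.106/2)*22.4 = 1.18720 Nm^3
O2 needed per kg fuel = C/12 + H/4 = 0.799/12 + 0.106/4 = 0.09308333 kmol
Per kg fuel: N2 = O2*3.76*22.4 = 0.09308333*3.76*22.4 = 7.83985 Nm^3
Total per kg = 1.49147 + 1.18720 + 7.83985 = 10.51852 Nm^3
Total = 10.51852 * 6.6 = 69.42 Nm^3


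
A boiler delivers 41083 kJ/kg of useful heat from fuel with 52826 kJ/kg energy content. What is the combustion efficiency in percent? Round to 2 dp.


Efficiency = (Q_useful / Q_fuel) * 100
Efficiency = (41083 / 52826) * 100
Efficiency = 0.7777 * 100 = 77.77%


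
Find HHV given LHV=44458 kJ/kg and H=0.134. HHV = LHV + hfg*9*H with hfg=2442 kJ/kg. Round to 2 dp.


HHV = LHV + hfg * 9 * H
Water addition = 2442 * 9 * 0.134 = 2945.052 kJ/kg
HHV = 44458 + 2945.052 = 47403.05 kJ/kg


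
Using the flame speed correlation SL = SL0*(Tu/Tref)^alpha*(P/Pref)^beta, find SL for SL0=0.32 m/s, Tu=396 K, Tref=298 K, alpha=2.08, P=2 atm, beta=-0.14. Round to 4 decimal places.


SL = SL0 * (Tu/Tref)^alpha * (P/Pref)^beta
T ratio = 396/298 = 1.32885906
(T ratio)^alpha = 1.32885906^2.08 = 1.806492
(P/Pref)^beta = 2^(-0.14) = 0.907519
SL = 0.32 * 1.806492 * 0.907519 = 0.5246 m/s


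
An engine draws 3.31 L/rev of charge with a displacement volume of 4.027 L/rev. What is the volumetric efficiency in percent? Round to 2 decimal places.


eta_v = (V_actual / V_disp) * 100
Ratio = 3.31 / 4.027 = 0.8220
eta_v = 0.8220 * 100 = 82.20%


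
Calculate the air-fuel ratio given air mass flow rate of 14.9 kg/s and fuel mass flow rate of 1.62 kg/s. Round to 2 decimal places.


AFR = m_air / m_fuel
AFR = 14.9 / 1.62 = 9.20


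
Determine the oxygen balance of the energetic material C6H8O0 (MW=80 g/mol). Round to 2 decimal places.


OB = -1600 * (2C + H/2 - O) / MW
Inner = 2*6 + 8/2 - 0 = 16.00
OB = -1600 * 16.00 / 80 = -320.00%


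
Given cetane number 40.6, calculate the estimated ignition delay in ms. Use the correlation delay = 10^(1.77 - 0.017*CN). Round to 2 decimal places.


delay = 10^(1.77 - 0.017*CN)
Exponent = 1.77 - 0.017*40.6 = 1.0798
delay = 10^1.0798 = 12.02 ms


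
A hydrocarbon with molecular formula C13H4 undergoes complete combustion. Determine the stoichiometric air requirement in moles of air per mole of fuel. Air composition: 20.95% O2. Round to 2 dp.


Balanced combustion: C13H4 + 14 O2 -> 13 CO2 + 2 H2O
O2 needed = C + H/4 = 13 + 4/4 = 14.00 moles
Air moles = O2 / 0.2095 = 14.00 / 0.2095 = 66.83 moles air


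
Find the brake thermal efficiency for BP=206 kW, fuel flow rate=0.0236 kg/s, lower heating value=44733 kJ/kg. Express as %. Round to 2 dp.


eta_BTE = (BP / (mf * LHV)) * 100
Denominator = 0.0236 * 44733 = 1055.6988 kW
eta_BTE = (206 / 1055.6988) * 100 = 19.51%


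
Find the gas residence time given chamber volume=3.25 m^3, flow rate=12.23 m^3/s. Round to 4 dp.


tau = V / Q_flow
tau = 3.25 / 12.23 = 0.2657 s


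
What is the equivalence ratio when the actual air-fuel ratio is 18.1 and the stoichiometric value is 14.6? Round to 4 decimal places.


phi = AFR_stoich / AFR_actual
phi = 14.6 / 18.1 = 0.8066


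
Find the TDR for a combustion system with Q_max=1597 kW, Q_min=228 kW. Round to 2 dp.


TDR = Q_max / Q_min
TDR = 1597 / 228 = 7.00


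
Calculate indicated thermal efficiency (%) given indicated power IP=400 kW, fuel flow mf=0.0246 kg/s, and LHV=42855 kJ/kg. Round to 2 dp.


eta_ith = (IP / (mf * LHV)) * 100
Denominator = 0.0246 * 42855 = 1054.2330 kW
eta_ith = (400 / 1054.2330) * 100 = 37.94%


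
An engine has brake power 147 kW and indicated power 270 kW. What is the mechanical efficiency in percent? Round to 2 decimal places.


eta_mech = (BP / IP) * 100
Ratio = 147 / 270 = 0.5444
eta_mech = 0.5444 * 100 = 54.44%


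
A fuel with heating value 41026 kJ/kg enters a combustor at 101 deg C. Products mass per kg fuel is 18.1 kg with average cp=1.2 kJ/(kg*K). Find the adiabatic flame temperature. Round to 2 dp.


T_ad = T_in + Hc / (m_p * cp)
Denominator = 18.1 * 1.2 = 21.7200
Temperature rise = 41026 / 21.7200 = 1888.86 K
T_ad = 101 + 1888.86 = 1989.86 deg C


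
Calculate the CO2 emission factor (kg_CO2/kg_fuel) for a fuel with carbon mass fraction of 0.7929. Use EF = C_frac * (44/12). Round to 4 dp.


EF = C_frac * (M_CO2 / M_C)
EF = 0.7929 * (44/12)
EF = 0.7929 * 3.666667 = 2.9073 kg_CO2/kg_fuel


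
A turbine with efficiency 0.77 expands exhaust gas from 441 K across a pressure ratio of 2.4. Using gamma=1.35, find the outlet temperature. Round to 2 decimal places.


T_out = T_in * (1 - eta * (1 - PR^(-(gamma-1)/gamma)))
Exponent = -(1.35-1)/1.35 = -0.25925926
PR^exp = 2.4^(-0.25925926) = 0.79694200
Factor = 1 - 0.77*(1 - 0.79694200) = 0.84364534
T_out = 441 * 0.84364534 = 372.05 K


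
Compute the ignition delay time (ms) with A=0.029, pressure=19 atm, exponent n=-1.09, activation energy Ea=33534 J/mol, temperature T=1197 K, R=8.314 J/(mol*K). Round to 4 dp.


tau = A * P^n * exp(Ea/(R*T))
P^n = 19^(-1.09) = 0.04037928
Ea/(R*T) = 33534/(8.314*1197) = 3.369622
exp(Ea/(R*T)) = 29.067538
tau = 0.029 * 0.04037928 * 29.067538 = 0.0340 ms


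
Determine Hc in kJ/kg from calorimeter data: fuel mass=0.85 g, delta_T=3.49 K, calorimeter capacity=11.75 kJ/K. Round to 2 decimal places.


Hc = C_cal * delta_T / m_fuel
Q_released = 11.75 * 3.49 = 41.0075 kJ
m_fuel = 0.85 g = 0.85/1000 kg = 0.000850 kg
Hc = 41.0075 / 0.000850 = 48244.12 kJ/kg


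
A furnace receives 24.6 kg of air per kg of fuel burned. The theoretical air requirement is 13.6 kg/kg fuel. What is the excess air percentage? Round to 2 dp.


Excess air = actual - stoichiometric = 24.6 - 13.6 = 11.00 kg/kg fuel
Excess air % = (excess / stoich) * 100 = (11.00 / 13.6) * 100 = 80.88%


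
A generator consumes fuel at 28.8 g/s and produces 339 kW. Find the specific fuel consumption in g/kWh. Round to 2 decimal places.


SFC = (mf / BP) * 3600
Rate = 28.8 / 339 = 0.084956 g/(s*kW)
SFC = 0.084956 * 3600 = 305.84 g/kWh


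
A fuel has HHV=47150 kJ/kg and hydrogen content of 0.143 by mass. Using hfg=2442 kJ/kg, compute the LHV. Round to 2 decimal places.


LHV = HHV - hfg * 9 * H
Water correction = 2442 * 9 * 0.143 = 3142.854 kJ/kg
LHV = 47150 - 3142.854 = 44007.15 kJ/kg


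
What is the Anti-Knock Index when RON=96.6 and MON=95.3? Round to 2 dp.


AKI = (RON + MON) / 2
AKI = (96.6 + 95.3) / 2
AKI = 191.9 / 2 = 95.95


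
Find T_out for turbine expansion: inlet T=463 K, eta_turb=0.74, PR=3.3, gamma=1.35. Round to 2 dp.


T_out = T_in * (1 - eta * (1 - PR^(-(gamma-1)/gamma)))
Exponent = -(1.35-1)/1.35 = -0.25925926
PR^exp = 3.3^(-0.25925926) = 0.73378775
Factor = 1 - 0.74*(1 - 0.73378775) = 0.80300294
T_out = 463 * 0.80300294 = 371.79 K


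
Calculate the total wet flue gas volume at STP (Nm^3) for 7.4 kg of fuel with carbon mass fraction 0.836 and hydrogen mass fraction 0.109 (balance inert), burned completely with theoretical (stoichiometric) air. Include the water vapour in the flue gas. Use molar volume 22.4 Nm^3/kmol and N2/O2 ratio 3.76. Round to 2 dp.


Per kg fuel: CO2 = (C/12 kmol)*22.4 = (0.836/12)*22.4 = 1.56053 Nm^3
Per kg fuel: H2O = (H/2 kmol)*22.4 = (0.109/2)*22.4 = 1.22080 Nm^3
O2 needed per kg fuel = C/12 + H/4 = 0.836/12 + 0.109/4 = 0.09691667 kmol
Per kg fuel: N2 = O2*3.76*22.4 = 0.09691667*3.76*22.4 = 8.16271 Nm^3
Total per kg = 1.56053 + 1.22080 + 8.16271 = 10.94404 Nm^3
Total = 10.94404 * 7.4 = 80.99 Nm^3


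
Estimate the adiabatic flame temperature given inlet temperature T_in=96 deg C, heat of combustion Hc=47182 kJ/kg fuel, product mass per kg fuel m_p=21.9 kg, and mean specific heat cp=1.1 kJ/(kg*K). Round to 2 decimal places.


T_ad = T_in + Hc / (m_p * cp)
Denominator = 21.9 * 1.1 = 24.0900
Temperature rise = 47182 / 24.0900 = 1958.57 K
T_ad = 96 + 1958.57 = 2054.57 deg C


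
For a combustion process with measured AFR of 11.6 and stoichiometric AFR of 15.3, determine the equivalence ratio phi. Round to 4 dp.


phi = AFR_stoich / AFR_actual
phi = 15.3 / 11.6 = 1.3190


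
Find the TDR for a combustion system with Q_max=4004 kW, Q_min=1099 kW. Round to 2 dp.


TDR = Q_max / Q_min
TDR = 4004 / 1099 = 3.64


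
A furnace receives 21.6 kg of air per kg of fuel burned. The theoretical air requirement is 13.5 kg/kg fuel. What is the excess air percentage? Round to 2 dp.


Excess air = actual - stoichiometric = 21.6 - 13.5 = 8.10 kg/kg fuel
Excess air % = (excess / stoich) * 100 = (8.10 / 13.5) * 100 = 60.00%


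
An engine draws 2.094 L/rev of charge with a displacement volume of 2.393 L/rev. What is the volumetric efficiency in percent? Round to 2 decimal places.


eta_v = (V_actual / V_disp) * 100
Ratio = 2.094 / 2.393 = 0.8751
eta_v = 0.8751 * 100 = 87.51%


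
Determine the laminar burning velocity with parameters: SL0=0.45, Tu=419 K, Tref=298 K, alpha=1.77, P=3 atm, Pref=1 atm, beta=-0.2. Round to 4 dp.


SL = SL0 * (Tu/Tref)^alpha * (P/Pref)^beta
T ratio = 419/298 = 1.40604027
(T ratio)^alpha = 1.40604027^1.77 = 1.827915
(P/Pref)^beta = 3^(-0.2) = 0.802742
SL = 0.45 * 1.827915 * 0.802742 = 0.6603 m/s


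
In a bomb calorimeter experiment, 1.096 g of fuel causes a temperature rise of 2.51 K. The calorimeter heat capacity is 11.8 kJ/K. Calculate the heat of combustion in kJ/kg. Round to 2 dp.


Hc = C_cal * delta_T / m_fuel
Q_released = 11.8 * 2.51 = 29.6180 kJ
m_fuel = 1.096 g = 1.096/1000 kg = 0.001096 kg
Hc = 29.6180 / 0.001096 = 27023.72 kJ/kg


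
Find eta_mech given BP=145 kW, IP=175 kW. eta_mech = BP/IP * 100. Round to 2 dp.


eta_mech = (BP / IP) * 100
Ratio = 145 / 175 = 0.8286
eta_mech = 0.8286 * 100 = 82.86%


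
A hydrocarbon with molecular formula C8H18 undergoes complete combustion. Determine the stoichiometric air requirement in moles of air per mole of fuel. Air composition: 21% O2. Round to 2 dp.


Balanced combustion: C8H18 + 12.5 O2 -> 8 CO2 + 9 H2O
O2 needed = C + H/4 = 8 + 18/4 = 12.50 moles
Air moles = O2 / 0.21 = 12.50 / 0.21 = 59.52 moles air


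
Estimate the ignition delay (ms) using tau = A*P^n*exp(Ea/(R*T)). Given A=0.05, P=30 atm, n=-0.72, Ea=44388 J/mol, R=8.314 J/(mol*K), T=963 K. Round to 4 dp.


tau = A * P^n * exp(Ea/(R*T))
P^n = 30^(-0.72) = 0.08639183
Ea/(R*T) = 44388/(8.314*963) = 5.544077
exp(Ea/(R*T)) = 255.718495
tau = 0.05 * 0.08639183 * 255.718495 = 1.1046 ms


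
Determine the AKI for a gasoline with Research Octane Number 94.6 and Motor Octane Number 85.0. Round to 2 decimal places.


AKI = (RON + MON) / 2
AKI = (94.6 + 85.0) / 2
AKI = 179.6 / 2 = 89.80


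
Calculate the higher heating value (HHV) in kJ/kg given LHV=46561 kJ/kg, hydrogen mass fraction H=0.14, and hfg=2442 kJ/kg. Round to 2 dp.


HHV = LHV + hfg * 9 * H
Water addition = 2442 * 9 * 0.14 = 3076.920 kJ/kg
HHV = 46561 + 3076.920 = 49637.92 kJ/kg


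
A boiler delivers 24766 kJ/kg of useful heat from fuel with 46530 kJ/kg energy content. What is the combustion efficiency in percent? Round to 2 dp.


Efficiency = (Q_useful / Q_fuel) * 100
Efficiency = (24766 / 46530) * 100
Efficiency = 0.5323 * 100 = 53.23%


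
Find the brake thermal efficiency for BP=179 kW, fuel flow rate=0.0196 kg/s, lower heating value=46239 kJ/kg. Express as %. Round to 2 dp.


eta_BTE = (BP / (mf * LHV)) * 100
Denominator = 0.0196 * 46239 = 906.2844 kW
eta_BTE = (179 / 906.2844) * 100 = 19.75%


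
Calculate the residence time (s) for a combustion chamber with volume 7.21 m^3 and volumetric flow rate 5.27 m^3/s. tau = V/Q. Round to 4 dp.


tau = V / Q_flow
tau = 7.21 / 5.27 = 1.3681 s


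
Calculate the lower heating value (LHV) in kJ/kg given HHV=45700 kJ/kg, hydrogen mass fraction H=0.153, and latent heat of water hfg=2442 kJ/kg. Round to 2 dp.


LHV = HHV - hfg * 9 * H
Water correction = 2442 * 9 * 0.153 = 3362.634 kJ/kg
LHV = 45700 - 3362.634 = 42337.37 kJ/kg


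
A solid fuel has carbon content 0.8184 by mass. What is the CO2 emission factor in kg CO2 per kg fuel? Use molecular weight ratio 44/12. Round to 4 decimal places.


EF = C_frac * (M_CO2 / M_C)
EF = 0.8184 * (44/12)
EF = 0.8184 * 3.666667 = 3.0008 kg_CO2/kg_fuel


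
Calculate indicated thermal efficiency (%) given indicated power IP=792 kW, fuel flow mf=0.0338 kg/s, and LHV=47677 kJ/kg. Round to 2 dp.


eta_ith = (IP / (mf * LHV)) * 100
Denominator = 0.0338 * 47677 = 1611.4826 kW
eta_ith = (792 / 1611.4826) * 100 = 49.15%


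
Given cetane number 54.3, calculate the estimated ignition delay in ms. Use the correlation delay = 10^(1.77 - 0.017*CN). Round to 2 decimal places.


delay = 10^(1.77 - 0.017*CN)
Exponent = 1.77 - 0.017*54.3 = 0.8469
delay = 10^0.8469 = 7.03 ms


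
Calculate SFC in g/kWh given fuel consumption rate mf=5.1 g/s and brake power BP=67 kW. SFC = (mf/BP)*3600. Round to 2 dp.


SFC = (mf / BP) * 3600
Rate = 5.1 / 67 = 0.076119 g/(s*kW)
SFC = 0.076119 * 3600 = 274.03 g/kWh


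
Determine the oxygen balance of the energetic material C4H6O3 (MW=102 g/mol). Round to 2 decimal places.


OB = -1600 * (2C + H/2 - O) / MW
Inner = 2*4 + 6/2 - 3 = 8.00
OB = -1600 * 8.00 / 102 = -125.49%


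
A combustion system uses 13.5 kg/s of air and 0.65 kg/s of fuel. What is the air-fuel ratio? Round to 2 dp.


AFR = m_air / m_fuel
AFR = 13.5 / 0.65 = 20.77


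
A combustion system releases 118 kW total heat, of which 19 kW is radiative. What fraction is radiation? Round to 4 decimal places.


f_rad = Q_rad / Q_total
f_rad = 19 / 118 = 0.1610


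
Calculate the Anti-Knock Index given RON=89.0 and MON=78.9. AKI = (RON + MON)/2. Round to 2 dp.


AKI = (RON + MON) / 2
AKI = (89.0 + 78.9) / 2
AKI = 167.9 / 2 = 83.95


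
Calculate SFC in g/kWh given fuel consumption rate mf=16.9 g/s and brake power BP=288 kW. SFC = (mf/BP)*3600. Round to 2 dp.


SFC = (mf / BP) * 3600
Rate = 16.9 / 288 = 0.058681 g/(s*kW)
SFC = 0.058681 * 3600 = 211.25 g/kWh


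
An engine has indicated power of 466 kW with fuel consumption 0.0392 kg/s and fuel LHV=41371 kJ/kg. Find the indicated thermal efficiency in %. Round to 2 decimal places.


eta_ith = (IP / (mf * LHV)) * 100
Denominator = 0.0392 * 41371 = 1621.7432 kW
eta_ith = (466 / 1621.7432) * 100 = 28.73%


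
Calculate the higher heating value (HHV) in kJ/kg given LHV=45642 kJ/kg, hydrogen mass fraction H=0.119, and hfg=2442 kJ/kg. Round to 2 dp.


HHV = LHV + hfg * 9 * H
Water addition = 2442 * 9 * 0.119 = 2615.382 kJ/kg
HHV = 45642 + 2615.382 = 48257.38 kJ/kg


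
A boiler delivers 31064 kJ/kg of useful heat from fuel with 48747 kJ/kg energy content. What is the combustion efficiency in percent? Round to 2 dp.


Efficiency = (Q_useful / Q_fuel) * 100
Efficiency = (31064 / 48747) * 100
Efficiency = 0.6372 * 100 = 63.72%


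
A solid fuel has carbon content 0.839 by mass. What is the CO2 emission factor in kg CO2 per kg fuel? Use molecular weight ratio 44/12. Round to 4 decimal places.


EF = C_frac * (M_CO2 / M_C)
EF = 0.839 * (44/12)
EF = 0.839 * 3.666667 = 3.0763 kg_CO2/kg_fuel


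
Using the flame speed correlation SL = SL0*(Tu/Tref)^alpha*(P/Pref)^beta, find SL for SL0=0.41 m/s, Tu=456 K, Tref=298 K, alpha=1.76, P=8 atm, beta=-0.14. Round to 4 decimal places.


SL = SL0 * (Tu/Tref)^alpha * (P/Pref)^beta
T ratio = 456/298 = 1.53020134
(T ratio)^alpha = 1.53020134^1.76 = 2.114256
(P/Pref)^beta = 8^(-0.14) = 0.747425
SL = 0.41 * 2.114256 * 0.747425 = 0.6479 m/s


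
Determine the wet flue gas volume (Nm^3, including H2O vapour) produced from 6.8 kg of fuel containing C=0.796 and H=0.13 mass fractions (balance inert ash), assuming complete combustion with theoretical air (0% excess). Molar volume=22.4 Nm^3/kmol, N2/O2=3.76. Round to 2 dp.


Per kg fuel: CO2 = (C/12 kmol)*22.4 = (0.796/12)*22.4 = 1.48587 Nm^3
Per kg fuel: H2O = (H/2 kmol)*22.4 = (0.13/2)*22.4 = 1.45600 Nm^3
O2 needed per kg fuel = C/12 + H/4 = 0.796/12 + 0.13/4 = 0.09883333 kmol
Per kg fuel: N2 = O2*3.76*22.4 = 0.09883333*3.76*22.4 = 8.32414 Nm^3
Total per kg = 1.48587 + 1.45600 + 8.32414 = 11.26601 Nm^3
Total = 11.26601 * 6.8 = 76.61 Nm^3


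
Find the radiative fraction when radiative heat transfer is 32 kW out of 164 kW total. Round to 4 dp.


f_rad = Q_rad / Q_total
f_rad = 32 / 164 = 0.1951


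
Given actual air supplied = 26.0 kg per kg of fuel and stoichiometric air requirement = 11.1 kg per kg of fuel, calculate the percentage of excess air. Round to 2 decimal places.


Excess air = actual - stoichiometric = 26.0 - 11.1 = 14.90 kg/kg fuel
Excess air % = (excess / stoich) * 100 = (14.90 / 11.1) * 100 = 134.23%


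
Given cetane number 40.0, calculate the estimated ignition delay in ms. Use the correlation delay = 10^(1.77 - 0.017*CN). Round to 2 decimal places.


delay = 10^(1.77 - 0.017*CN)
Exponent = 1.77 - 0.017*40.0 = 1.0900
delay = 10^1.0900 = 12.30 ms


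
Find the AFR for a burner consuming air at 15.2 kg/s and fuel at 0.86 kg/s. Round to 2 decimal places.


AFR = m_air / m_fuel
AFR = 15.2 / 0.86 = 17.67


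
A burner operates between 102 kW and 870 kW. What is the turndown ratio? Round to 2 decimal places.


TDR = Q_max / Q_min
TDR = 870 / 102 = 8.53


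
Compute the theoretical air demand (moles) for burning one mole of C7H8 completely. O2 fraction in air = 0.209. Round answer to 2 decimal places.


Balanced combustion: C7H8 + 9 O2 -> 7 CO2 + 4 H2O
O2 needed = C + H/4 = 7 + 8/4 = 9.00 moles
Air moles = O2 / 0.209 = 9.00 / 0.209 = 43.06 moles air


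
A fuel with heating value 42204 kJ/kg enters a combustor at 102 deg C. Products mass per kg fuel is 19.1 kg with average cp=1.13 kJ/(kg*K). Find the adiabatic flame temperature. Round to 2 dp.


T_ad = T_in + Hc / (m_p * cp)
Denominator = 19.1 * 1.13 = 21.5830
Temperature rise = 42204 / 21.5830 = 1955.43 K
T_ad = 102 + 1955.43 = 2057.43 deg C


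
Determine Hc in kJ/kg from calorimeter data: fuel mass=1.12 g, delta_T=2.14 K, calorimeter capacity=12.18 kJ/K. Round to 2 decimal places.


Hc = C_cal * delta_T / m_fuel
Q_released = 12.18 * 2.14 = 26.0652 kJ
m_fuel = 1.12 g = 1.12/1000 kg = 0.001120 kg
Hc = 26.0652 / 0.001120 = 23272.50 kJ/kg


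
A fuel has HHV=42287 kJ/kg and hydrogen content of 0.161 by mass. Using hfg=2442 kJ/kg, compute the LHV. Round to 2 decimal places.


LHV = HHV - hfg * 9 * H
Water correction = 2442 * 9 * 0.161 = 3538.458 kJ/kg
LHV = 42287 - 3538.458 = 38748.54 kJ/kg


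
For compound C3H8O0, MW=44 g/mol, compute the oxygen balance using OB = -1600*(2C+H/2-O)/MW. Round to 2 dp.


OB = -1600 * (2C + H/2 - O) / MW
Inner = 2*3 + 8/2 - 0 = 10.00
OB = -1600 * 10.00 / 44 = -363.64%


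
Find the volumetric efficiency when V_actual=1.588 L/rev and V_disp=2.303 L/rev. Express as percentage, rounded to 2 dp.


eta_v = (V_actual / V_disp) * 100
Ratio = 1.588 / 2.303 = 0.6895
eta_v = 0.6895 * 100 = 68.95%


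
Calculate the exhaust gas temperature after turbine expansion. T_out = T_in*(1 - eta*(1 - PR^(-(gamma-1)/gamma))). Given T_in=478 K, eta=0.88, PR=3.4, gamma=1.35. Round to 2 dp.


T_out = T_in * (1 - eta * (1 - PR^(-(gamma-1)/gamma)))
Exponent = -(1.35-1)/1.35 = -0.25925926
PR^exp = 3.4^(-0.25925926) = 0.72813041
Factor = 1 - 0.88*(1 - 0.72813041) = 0.76075476
T_out = 478 * 0.76075476 = 363.64 K


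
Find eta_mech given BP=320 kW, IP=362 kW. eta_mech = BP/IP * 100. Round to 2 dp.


eta_mech = (BP / IP) * 100
Ratio = 320 / 362 = 0.8840
eta_mech = 0.8840 * 100 = 88.40%


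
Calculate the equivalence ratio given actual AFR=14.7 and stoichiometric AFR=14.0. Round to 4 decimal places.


phi = AFR_stoich / AFR_actual
phi = 14.0 / 14.7 = 0.9524


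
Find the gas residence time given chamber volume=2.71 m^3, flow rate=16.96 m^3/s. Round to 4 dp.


tau = V / Q_flow
tau = 2.71 / 16.96 = 0.1598 s


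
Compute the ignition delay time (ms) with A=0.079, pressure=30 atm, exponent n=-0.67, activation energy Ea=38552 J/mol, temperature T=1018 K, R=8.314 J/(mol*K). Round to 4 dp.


tau = A * P^n * exp(Ea/(R*T))
P^n = 30^(-0.67) = 0.10240679
Ea/(R*T) = 38552/(8.314*1018) = 4.555008
exp(Ea/(R*T)) = 95.107487
tau = 0.079 * 0.10240679 * 95.107487 = 0.7694 ms


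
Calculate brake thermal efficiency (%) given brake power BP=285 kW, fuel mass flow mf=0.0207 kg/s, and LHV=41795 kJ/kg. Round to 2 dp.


eta_BTE = (BP / (mf * LHV)) * 100
Denominator = 0.0207 * 41795 = 865.1565 kW
eta_BTE = (285 / 865.1565) * 100 = 32.94%


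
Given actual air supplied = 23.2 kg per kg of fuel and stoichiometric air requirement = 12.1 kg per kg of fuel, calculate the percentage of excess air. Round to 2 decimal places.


Excess air = actual - stoichiometric = 23.2 - 12.1 = 11.10 kg/kg fuel
Excess air % = (excess / stoich) * 100 = (11.10 / 12.1) * 100 = 91.74%


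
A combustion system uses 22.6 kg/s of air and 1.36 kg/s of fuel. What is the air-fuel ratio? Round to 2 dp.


AFR = m_air / m_fuel
AFR = 22.6 / 1.36 = 16.62


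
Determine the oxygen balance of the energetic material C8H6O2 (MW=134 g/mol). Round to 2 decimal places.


OB = -1600 * (2C + H/2 - O) / MW
Inner = 2*8 + 6/2 - 2 = 17.00
OB = -1600 * 17.00 / 134 = -202.99%


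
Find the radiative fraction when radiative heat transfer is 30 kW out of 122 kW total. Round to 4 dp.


f_rad = Q_rad / Q_total
f_rad = 30 / 122 = 0.2459


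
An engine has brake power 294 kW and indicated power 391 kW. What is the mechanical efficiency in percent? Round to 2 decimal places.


eta_mech = (BP / IP) * 100
Ratio = 294 / 391 = 0.7519
eta_mech = 0.7519 * 100 = 75.19%


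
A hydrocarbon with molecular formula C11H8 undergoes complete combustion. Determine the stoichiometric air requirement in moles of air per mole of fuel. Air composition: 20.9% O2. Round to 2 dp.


Balanced combustion: C11H8 + 13 O2 -> 11 CO2 + 4 H2O
O2 needed = C + H/4 = 11 + 8/4 = 13.00 moles
Air moles = O2 / 0.209 = 13.00 / 0.209 = 62.20 moles air


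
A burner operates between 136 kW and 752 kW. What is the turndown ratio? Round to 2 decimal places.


TDR = Q_max / Q_min
TDR = 752 / 136 = 5.53


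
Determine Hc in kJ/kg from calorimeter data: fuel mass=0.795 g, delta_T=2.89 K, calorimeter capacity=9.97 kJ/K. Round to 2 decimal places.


Hc = C_cal * delta_T / m_fuel
Q_released = 9.97 * 2.89 = 28.8133 kJ
m_fuel = 0.795 g = 0.795/1000 kg = 0.000795 kg
Hc = 28.8133 / 0.000795 = 36243.14 kJ/kg


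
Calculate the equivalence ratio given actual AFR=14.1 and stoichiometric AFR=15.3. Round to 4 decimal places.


phi = AFR_stoich / AFR_actual
phi = 15.3 / 14.1 = 1.0851


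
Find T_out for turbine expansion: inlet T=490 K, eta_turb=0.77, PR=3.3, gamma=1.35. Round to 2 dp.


T_out = T_in * (1 - eta * (1 - PR^(-(gamma-1)/gamma)))
Exponent = -(1.35-1)/1.35 = -0.25925926
PR^exp = 3.3^(-0.25925926) = 0.73378775
Factor = 1 - 0.77*(1 - 0.73378775) = 0.79501657
T_out = 490 * 0.79501657 = 389.56 K


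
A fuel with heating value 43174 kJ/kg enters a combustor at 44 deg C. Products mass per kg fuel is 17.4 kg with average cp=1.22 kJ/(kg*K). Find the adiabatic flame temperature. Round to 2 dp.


T_ad = T_in + Hc / (m_p * cp)
Denominator = 17.4 * 1.22 = 21.2280
Temperature rise = 43174 / 21.2280 = 2033.82 K
T_ad = 44 + 2033.82 = 2077.82 deg C


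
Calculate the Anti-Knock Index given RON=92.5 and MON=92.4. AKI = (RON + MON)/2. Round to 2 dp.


AKI = (RON + MON) / 2
AKI = (92.5 + 92.4) / 2
AKI = 184.9 / 2 = 92.45


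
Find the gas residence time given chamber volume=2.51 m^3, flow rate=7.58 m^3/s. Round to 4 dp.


tau = V / Q_flow
tau = 2.51 / 7.58 = 0.3311 s


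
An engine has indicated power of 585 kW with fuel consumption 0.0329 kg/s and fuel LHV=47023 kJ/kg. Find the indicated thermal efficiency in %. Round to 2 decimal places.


eta_ith = (IP / (mf * LHV)) * 100
Denominator = 0.0329 * 47023 = 1547.0567 kW
eta_ith = (585 / 1547.0567) * 100 = 37.81%


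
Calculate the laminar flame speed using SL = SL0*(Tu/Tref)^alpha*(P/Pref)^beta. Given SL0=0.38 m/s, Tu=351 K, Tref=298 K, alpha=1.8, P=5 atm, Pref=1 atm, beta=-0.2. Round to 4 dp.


SL = SL0 * (Tu/Tref)^alpha * (P/Pref)^beta
T ratio = 351/298 = 1.17785235
(T ratio)^alpha = 1.17785235^1.8 = 1.342652
(P/Pref)^beta = 5^(-0.2) = 0.724780
SL = 0.38 * 1.342652 * 0.724780 = 0.3698 m/s


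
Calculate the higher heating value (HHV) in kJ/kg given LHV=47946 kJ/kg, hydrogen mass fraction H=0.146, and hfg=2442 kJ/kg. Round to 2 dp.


HHV = LHV + hfg * 9 * H
Water addition = 2442 * 9 * 0.146 = 3208.788 kJ/kg
HHV = 47946 + 3208.788 = 51154.79 kJ/kg


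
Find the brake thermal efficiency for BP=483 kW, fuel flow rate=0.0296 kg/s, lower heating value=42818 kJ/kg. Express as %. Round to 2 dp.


eta_BTE = (BP / (mf * LHV)) * 100
Denominator = 0.0296 * 42818 = 1267.4128 kW
eta_BTE = (483 / 1267.4128) * 100 = 38.11%


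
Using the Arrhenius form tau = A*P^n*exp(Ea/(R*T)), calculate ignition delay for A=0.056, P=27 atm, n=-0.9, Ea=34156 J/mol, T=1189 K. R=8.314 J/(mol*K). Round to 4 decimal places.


tau = A * P^n * exp(Ea/(R*T))
P^n = 27^(-0.9) = 0.05149590
Ea/(R*T) = 34156/(8.314*1189) = 3.455215
exp(Ea/(R*T)) = 31.665109
tau = 0.056 * 0.05149590 * 31.665109 = 0.0913 ms


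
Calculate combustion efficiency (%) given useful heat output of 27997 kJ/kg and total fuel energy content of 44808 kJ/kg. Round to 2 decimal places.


Efficiency = (Q_useful / Q_fuel) * 100
Efficiency = (27997 / 44808) * 100
Efficiency = 0.6248 * 100 = 62.48%


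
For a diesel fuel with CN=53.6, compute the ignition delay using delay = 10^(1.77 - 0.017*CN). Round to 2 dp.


delay = 10^(1.77 - 0.017*CN)
Exponent = 1.77 - 0.017*53.6 = 0.8588
delay = 10^0.8588 = 7.22 ms


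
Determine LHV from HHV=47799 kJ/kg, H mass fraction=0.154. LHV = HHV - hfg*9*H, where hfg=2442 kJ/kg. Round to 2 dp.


LHV = HHV - hfg * 9 * H
Water correction = 2442 * 9 * 0.154 = 3384.612 kJ/kg
LHV = 47799 - 3384.612 = 44414.39 kJ/kg


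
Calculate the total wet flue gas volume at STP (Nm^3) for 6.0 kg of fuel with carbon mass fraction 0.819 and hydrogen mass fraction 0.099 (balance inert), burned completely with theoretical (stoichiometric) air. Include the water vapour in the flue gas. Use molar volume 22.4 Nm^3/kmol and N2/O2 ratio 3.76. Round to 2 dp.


Per kg fuel: CO2 = (C/12 kmol)*22.4 = (0.819/12)*22.4 = 1.52880 Nm^3
Per kg fuel: H2O = (H/2 kmol)*22.4 = (0.099/2)*22.4 = 1.10880 Nm^3
O2 needed per kg fuel = C/12 + H/4 = 0.819/12 + 0.099/4 = 0.09300000 kmol
Per kg fuel: N2 = O2*3.76*22.4 = 0.09300000*3.76*22.4 = 7.83283 Nm^3
Total per kg = 1.52880 + 1.10880 + 7.83283 = 10.47043 Nm^3
Total = 10.47043 * 6.0 = 62.82 Nm^3


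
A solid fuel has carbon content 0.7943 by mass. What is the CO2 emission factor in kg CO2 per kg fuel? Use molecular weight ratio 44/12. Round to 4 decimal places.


EF = C_frac * (M_CO2 / M_C)
EF = 0.7943 * (44/12)
EF = 0.7943 * 3.666667 = 2.9124 kg_CO2/kg_fuel


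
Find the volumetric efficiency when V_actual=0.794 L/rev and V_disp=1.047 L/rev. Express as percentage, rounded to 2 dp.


eta_v = (V_actual / V_disp) * 100
Ratio = 0.794 / 1.047 = 0.7584
eta_v = 0.7584 * 100 = 75.84%


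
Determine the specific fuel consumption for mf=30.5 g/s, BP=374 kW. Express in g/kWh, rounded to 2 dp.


SFC = (mf / BP) * 3600
Rate = 30.5 / 374 = 0.081551 g/(s*kW)
SFC = 0.081551 * 3600 = 293.58 g/kWh


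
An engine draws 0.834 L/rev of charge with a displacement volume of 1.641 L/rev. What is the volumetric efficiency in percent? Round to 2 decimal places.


eta_v = (V_actual / V_disp) * 100
Ratio = 0.834 / 1.641 = 0.5082
eta_v = 0.5082 * 100 = 50.82%


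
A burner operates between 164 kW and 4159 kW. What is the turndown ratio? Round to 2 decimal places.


TDR = Q_max / Q_min
TDR = 4159 / 164 = 25.36


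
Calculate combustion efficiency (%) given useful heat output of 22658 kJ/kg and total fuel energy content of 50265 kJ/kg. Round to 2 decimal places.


Efficiency = (Q_useful / Q_fuel) * 100
Efficiency = (22658 / 50265) * 100
Efficiency = 0.4508 * 100 = 45.08%


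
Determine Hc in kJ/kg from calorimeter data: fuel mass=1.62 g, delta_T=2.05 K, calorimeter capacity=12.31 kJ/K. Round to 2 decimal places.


Hc = C_cal * delta_T / m_fuel
Q_released = 12.31 * 2.05 = 25.2355 kJ
m_fuel = 1.62 g = 1.62/1000 kg = 0.001620 kg
Hc = 25.2355 / 0.001620 = 15577.47 kJ/kg


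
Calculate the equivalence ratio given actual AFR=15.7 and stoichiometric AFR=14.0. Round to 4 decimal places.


phi = AFR_stoich / AFR_actual
phi = 14.0 / 15.7 = 0.8917


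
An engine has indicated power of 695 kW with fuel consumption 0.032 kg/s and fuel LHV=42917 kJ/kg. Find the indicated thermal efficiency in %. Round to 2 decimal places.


eta_ith = (IP / (mf * LHV)) * 100
Denominator = 0.032 * 42917 = 1373.3440 kW
eta_ith = (695 / 1373.3440) * 100 = 50.61%


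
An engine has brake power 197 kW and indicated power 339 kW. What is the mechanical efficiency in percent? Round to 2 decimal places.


eta_mech = (BP / IP) * 100
Ratio = 197 / 339 = 0.5811
eta_mech = 0.5811 * 100 = 58.11%


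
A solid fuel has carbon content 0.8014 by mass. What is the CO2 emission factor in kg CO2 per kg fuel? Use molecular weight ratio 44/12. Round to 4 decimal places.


EF = C_frac * (M_CO2 / M_C)
EF = 0.8014 * (44/12)
EF = 0.8014 * 3.666667 = 2.9385 kg_CO2/kg_fuel


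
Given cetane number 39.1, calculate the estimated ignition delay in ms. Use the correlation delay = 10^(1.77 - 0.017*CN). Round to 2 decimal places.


delay = 10^(1.77 - 0.017*CN)
Exponent = 1.77 - 0.017*39.1 = 1.1053
delay = 10^1.1053 = 12.74 ms


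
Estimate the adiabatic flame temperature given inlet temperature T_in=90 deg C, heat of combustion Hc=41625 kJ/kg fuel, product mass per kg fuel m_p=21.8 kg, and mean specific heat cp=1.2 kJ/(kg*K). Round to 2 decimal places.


T_ad = T_in + Hc / (m_p * cp)
Denominator = 21.8 * 1.2 = 26.1600
Temperature rise = 41625 / 26.1600 = 1591.17 K
T_ad = 90 + 1591.17 = 1681.17 deg C


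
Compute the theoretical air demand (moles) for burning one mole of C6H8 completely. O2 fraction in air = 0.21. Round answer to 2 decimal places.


Balanced combustion: C6H8 + 8 O2 -> 6 CO2 + 4 H2O
O2 needed = C + H/4 = 6 + 8/4 = 8.00 moles
Air moles = O2 / 0.21 = 8.00 / 0.21 = 38.10 moles air


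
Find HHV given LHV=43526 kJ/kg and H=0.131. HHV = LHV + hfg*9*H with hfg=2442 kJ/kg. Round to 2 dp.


HHV = LHV + hfg * 9 * H
Water addition = 2442 * 9 * 0.131 = 2879.118 kJ/kg
HHV = 43526 + 2879.118 = 46405.12 kJ/kg


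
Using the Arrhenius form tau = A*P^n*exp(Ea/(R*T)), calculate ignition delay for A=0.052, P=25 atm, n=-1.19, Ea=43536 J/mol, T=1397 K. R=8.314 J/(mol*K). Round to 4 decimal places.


tau = A * P^n * exp(Ea/(R*T))
P^n = 25^(-1.19) = 0.02169958
Ea/(R*T) = 43536/(8.314*1397) = 3.748367
exp(Ea/(R*T)) = 42.451699
tau = 0.052 * 0.02169958 * 42.451699 = 0.0479 ms


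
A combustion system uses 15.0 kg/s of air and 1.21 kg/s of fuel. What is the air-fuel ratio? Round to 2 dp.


AFR = m_air / m_fuel
AFR = 15.0 / 1.21 = 12.40


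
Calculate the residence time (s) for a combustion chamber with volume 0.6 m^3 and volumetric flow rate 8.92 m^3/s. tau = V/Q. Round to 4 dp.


tau = V / Q_flow
tau = 0.6 / 8.92 = 0.0673 s


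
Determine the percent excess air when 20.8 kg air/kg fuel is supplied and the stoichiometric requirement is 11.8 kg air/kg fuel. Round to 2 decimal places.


Excess air = actual - stoichiometric = 20.8 - 11.8 = 9.00 kg/kg fuel
Excess air % = (excess / stoich) * 100 = (9.00 / 11.8) * 100 = 76.27%


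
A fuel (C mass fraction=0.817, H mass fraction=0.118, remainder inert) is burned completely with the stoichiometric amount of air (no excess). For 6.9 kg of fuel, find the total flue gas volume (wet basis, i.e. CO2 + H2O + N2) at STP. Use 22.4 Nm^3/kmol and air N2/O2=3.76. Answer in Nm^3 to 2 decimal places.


Per kg fuel: CO2 = (C/12 kmol)*22.4 = (0.817/12)*22.4 = 1.52507 Nm^3
Per kg fuel: H2O = (H/2 kmol)*22.4 = (0.118/2)*22.4 = 1.32160 Nm^3
O2 needed per kg fuel = C/12 + H/4 = 0.817/12 + 0.118/4 = 0.09758333 kmol
Per kg fuel: N2 = O2*3.76*22.4 = 0.09758333*3.76*22.4 = 8.21886 Nm^3
Total per kg = 1.52507 + 1.32160 + 8.21886 = 11.06553 Nm^3
Total = 11.06553 * 6.9 = 76.35 Nm^3


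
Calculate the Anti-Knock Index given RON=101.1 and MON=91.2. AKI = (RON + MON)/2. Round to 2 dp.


AKI = (RON + MON) / 2
AKI = (101.1 + 91.2) / 2
AKI = 192.3 / 2 = 96.15


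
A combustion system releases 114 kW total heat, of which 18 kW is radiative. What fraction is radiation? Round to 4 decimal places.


f_rad = Q_rad / Q_total
f_rad = 18 / 114 = 0.1579


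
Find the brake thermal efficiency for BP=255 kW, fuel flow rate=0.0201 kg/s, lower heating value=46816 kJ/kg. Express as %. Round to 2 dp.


eta_BTE = (BP / (mf * LHV)) * 100
Denominator = 0.0201 * 46816 = 941.0016 kW
eta_BTE = (255 / 941.0016) * 100 = 27.10%


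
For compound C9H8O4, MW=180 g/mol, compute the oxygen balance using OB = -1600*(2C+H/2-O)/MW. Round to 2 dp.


OB = -1600 * (2C + H/2 - O) / MW
Inner = 2*9 + 8/2 - 4 = 18.00
OB = -1600 * 18.00 / 180 = -160.00%


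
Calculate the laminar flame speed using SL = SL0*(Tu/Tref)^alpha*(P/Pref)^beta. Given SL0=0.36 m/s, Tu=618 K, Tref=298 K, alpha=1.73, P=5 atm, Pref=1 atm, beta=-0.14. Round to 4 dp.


SL = SL0 * (Tu/Tref)^alpha * (P/Pref)^beta
T ratio = 618/298 = 2.07382550
(T ratio)^alpha = 2.07382550^1.73 = 3.531961
(P/Pref)^beta = 5^(-0.14) = 0.798260
SL = 0.36 * 3.531961 * 0.798260 = 1.0150 m/s


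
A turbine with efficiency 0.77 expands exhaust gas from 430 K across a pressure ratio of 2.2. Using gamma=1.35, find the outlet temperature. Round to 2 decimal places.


T_out = T_in * (1 - eta * (1 - PR^(-(gamma-1)/gamma)))
Exponent = -(1.35-1)/1.35 = -0.25925926
PR^exp = 2.2^(-0.25925926) = 0.81512413
Factor = 1 - 0.77*(1 - 0.81512413) = 0.85764558
T_out = 430 * 0.85764558 = 368.79 K


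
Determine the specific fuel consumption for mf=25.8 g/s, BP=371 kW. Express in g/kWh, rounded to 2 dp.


SFC = (mf / BP) * 3600
Rate = 25.8 / 371 = 0.069542 g/(s*kW)
SFC = 0.069542 * 3600 = 250.35 g/kWh


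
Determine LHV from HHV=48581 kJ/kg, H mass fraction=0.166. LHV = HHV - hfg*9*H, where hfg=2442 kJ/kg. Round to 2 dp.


LHV = HHV - hfg * 9 * H
Water correction = 2442 * 9 * 0.166 = 3648.348 kJ/kg
LHV = 48581 - 3648.348 = 44932.65 kJ/kg


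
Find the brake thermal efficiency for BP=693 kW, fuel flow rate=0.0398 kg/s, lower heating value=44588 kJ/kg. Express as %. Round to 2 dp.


eta_BTE = (BP / (mf * LHV)) * 100
Denominator = 0.0398 * 44588 = 1774.6024 kW
eta_BTE = (693 / 1774.6024) * 100 = 39.05%


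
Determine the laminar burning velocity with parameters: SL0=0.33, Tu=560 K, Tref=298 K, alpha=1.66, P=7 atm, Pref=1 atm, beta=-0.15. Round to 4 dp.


SL = SL0 * (Tu/Tref)^alpha * (P/Pref)^beta
T ratio = 560/298 = 1.87919463
(T ratio)^alpha = 1.87919463^1.66 = 2.849661
(P/Pref)^beta = 7^(-0.15) = 0.746853
SL = 0.33 * 2.849661 * 0.746853 = 0.7023 m/s


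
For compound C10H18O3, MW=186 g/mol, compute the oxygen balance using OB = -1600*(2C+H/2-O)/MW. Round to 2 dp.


OB = -1600 * (2C + H/2 - O) / MW
Inner = 2*10 + 18/2 - 3 = 26.00
OB = -1600 * 26.00 / 186 = -223.66%


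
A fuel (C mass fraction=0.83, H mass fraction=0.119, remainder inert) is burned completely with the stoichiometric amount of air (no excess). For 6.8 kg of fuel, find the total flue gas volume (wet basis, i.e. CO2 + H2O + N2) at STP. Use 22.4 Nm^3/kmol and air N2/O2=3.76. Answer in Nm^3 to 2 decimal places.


Per kg fuel: CO2 = (C/12 kmol)*22.4 = (0.83/12)*22.4 = 1.54933 Nm^3
Per kg fuel: H2O = (H/2 kmol)*22.4 = (0.119/2)*22.4 = 1.33280 Nm^3
O2 needed per kg fuel = C/12 + H/4 = 0.83/12 + 0.119/4 = 0.09891667 kmol
Per kg fuel: N2 = O2*3.76*22.4 = 0.09891667*3.76*22.4 = 8.33116 Nm^3
Total per kg = 1.54933 + 1.33280 + 8.33116 = 11.21329 Nm^3
Total = 11.21329 * 6.8 = 76.25 Nm^3


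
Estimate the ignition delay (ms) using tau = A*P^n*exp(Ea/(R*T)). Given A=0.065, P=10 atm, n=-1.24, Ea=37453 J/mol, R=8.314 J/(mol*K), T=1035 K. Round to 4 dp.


tau = A * P^n * exp(Ea/(R*T))
P^n = 10^(-1.24) = 0.05754399
Ea/(R*T) = 37453/(8.314*1035) = 4.352475
exp(Ea/(R*T)) = 77.670425
tau = 0.065 * 0.05754399 * 77.670425 = 0.2905 ms


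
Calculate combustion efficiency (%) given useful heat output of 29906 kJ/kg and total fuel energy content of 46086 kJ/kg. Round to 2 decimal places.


Efficiency = (Q_useful / Q_fuel) * 100
Efficiency = (29906 / 46086) * 100
Efficiency = 0.6489 * 100 = 64.89%


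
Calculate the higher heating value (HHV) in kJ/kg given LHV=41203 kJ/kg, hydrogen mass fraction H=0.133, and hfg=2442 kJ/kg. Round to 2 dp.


HHV = LHV + hfg * 9 * H
Water addition = 2442 * 9 * 0.133 = 2923.074 kJ/kg
HHV = 41203 + 2923.074 = 44126.07 kJ/kg


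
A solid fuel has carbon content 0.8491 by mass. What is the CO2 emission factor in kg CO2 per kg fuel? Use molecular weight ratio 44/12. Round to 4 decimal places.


EF = C_frac * (M_CO2 / M_C)
EF = 0.8491 * (44/12)
EF = 0.8491 * 3.666667 = 3.1134 kg_CO2/kg_fuel


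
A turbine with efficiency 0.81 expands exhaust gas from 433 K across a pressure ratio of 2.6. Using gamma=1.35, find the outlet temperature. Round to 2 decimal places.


T_out = T_in * (1 - eta * (1 - PR^(-(gamma-1)/gamma)))
Exponent = -(1.35-1)/1.35 = -0.25925926
PR^exp = 2.6^(-0.25925926) = 0.78057442
Factor = 1 - 0.81*(1 - 0.78057442) = 0.82226528
T_out = 433 * 0.82226528 = 356.04 K
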